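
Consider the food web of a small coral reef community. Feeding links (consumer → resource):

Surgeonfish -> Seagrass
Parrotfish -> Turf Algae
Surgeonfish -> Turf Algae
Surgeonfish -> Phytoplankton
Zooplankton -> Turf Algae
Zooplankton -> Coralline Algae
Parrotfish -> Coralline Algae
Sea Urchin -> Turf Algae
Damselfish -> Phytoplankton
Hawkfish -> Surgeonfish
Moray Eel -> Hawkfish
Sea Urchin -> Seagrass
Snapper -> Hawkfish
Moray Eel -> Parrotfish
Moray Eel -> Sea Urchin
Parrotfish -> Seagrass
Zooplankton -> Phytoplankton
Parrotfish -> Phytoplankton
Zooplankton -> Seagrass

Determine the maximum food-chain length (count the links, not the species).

One longest chain: Seagrass → Surgeonfish → Hawkfish → Snapper.
It has 4 species and 3 links.

3 links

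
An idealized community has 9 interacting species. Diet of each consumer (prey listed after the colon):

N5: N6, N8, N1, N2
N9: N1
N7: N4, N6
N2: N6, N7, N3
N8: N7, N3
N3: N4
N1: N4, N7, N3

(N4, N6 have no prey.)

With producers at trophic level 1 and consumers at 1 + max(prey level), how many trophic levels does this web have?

Producers (level 1): N4, N6.
N4 → N7 → N8 → N5 gives N5 level 4.
No species has a prey at level 4, so no species reaches level 5.

4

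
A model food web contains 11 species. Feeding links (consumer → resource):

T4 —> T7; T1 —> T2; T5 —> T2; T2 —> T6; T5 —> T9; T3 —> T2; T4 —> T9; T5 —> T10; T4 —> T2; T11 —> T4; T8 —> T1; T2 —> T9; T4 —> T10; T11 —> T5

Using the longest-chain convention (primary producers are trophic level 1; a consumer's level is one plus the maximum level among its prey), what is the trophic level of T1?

T9 is a producer → level 1.
T2 eats T9 (level 1); other prey at levels: T6 1 → level 2.
T1 eats T2 → level 3.

Trophic level 3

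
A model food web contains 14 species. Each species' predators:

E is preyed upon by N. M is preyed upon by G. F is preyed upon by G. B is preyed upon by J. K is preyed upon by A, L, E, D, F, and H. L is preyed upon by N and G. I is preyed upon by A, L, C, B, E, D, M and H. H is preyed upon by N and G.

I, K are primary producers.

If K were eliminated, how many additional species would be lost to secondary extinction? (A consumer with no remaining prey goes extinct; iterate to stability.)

1

Remove K.
Round 1: F (all prey gone) → extinct.
No further losses. Total secondary extinctions: 1.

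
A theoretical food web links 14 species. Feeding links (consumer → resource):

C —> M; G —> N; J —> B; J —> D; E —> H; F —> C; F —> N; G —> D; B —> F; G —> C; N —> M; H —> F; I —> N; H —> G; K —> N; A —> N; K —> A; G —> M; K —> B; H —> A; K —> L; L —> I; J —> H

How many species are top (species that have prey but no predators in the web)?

3

Top species (has prey, but nothing eats it): K, E, J.
Count: 3.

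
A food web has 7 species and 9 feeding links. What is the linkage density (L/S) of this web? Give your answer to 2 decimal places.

L/S = 1.29

There are L = 9 links among S = 7 species.
L/S = 9/7 = 1.2857 ≈ 1.29.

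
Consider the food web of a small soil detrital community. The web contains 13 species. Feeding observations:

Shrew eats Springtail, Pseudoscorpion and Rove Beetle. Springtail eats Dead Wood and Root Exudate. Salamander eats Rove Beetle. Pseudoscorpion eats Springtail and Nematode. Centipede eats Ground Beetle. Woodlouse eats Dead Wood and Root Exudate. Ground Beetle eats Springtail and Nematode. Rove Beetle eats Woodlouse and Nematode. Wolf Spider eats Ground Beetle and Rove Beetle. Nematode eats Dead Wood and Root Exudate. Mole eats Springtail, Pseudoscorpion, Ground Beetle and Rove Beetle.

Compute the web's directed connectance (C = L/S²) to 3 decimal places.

C = 0.136

The web has S = 13 species and L = 23 feeding links.
C = L / S² = 23 / 169 = 0.1361 ≈ 0.136.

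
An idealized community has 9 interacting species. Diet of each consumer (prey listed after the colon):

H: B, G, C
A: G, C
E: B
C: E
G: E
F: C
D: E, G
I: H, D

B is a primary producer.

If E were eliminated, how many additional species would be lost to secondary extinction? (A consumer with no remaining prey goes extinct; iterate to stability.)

5

Remove E.
Round 1: G (all prey gone), C (all prey gone) → extinct.
Round 2: F (all prey gone), A (all prey gone), D (all prey gone) → extinct.
No further losses. Total secondary extinctions: 5.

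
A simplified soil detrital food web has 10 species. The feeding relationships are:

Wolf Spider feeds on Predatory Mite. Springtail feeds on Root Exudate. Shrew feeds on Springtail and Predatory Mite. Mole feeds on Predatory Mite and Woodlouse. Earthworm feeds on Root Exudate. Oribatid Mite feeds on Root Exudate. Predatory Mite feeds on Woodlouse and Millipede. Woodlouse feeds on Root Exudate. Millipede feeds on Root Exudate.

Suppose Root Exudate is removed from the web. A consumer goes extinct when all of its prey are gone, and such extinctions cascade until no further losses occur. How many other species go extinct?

9

Remove Root Exudate.
Round 1: Woodlouse (all prey gone), Earthworm (all prey gone), Oribatid Mite (all prey gone), Springtail (all prey gone), Millipede (all prey gone) → extinct.
Round 2: Predatory Mite (all prey gone) → extinct.
Round 3: Shrew (all prey gone), Wolf Spider (all prey gone), Mole (all prey gone) → extinct.
No further losses. Total secondary extinctions: 9.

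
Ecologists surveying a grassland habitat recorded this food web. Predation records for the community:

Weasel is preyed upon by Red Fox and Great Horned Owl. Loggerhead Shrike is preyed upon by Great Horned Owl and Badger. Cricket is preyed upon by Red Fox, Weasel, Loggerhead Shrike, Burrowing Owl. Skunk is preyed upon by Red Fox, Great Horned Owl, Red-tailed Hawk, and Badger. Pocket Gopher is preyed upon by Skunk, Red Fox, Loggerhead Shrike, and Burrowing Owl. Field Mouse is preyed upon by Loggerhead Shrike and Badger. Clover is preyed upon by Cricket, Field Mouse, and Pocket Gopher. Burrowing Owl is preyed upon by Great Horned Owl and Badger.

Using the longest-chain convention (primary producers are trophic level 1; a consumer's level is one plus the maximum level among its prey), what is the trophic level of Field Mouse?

Clover is a producer → level 1.
Field Mouse eats Clover → level 2.

Trophic level 2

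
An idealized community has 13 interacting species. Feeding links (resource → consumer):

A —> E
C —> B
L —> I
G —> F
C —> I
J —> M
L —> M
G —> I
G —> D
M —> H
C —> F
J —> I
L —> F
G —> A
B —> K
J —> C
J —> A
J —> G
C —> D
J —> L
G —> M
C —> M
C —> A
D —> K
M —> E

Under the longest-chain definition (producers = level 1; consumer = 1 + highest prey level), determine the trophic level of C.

Trophic level 2

J is a producer → level 1.
C eats J → level 2.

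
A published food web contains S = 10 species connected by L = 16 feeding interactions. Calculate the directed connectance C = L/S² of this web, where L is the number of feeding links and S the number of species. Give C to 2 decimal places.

C = 0.16

The web has S = 10 species and L = 16 feeding links.
C = L / S² = 16 / 100 = 0.1600 ≈ 0.16.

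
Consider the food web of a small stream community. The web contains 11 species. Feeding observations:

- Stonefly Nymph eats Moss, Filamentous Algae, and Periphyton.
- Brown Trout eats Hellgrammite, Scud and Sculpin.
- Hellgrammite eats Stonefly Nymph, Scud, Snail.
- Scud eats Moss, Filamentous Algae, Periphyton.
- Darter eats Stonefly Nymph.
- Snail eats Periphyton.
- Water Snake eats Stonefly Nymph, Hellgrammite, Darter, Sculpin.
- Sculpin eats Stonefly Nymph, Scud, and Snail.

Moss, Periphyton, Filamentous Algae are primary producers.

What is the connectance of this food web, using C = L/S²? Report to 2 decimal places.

C = 0.17

The web has S = 11 species and L = 21 feeding links.
C = L / S² = 21 / 121 = 0.1736 ≈ 0.17.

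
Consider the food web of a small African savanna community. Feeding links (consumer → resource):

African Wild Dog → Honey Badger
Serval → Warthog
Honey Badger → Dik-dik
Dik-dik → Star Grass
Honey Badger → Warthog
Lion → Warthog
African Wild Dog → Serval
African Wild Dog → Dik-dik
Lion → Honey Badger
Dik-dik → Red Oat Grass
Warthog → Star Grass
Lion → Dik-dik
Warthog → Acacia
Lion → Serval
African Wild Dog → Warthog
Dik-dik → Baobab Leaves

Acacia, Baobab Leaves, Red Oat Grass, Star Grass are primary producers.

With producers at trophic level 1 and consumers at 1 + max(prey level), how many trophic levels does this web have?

4

Producers (level 1): Acacia, Baobab Leaves, Red Oat Grass, Star Grass.
Baobab Leaves → Dik-dik → Honey Badger → Lion gives Lion level 4.
No species has a prey at level 4, so no species reaches level 5.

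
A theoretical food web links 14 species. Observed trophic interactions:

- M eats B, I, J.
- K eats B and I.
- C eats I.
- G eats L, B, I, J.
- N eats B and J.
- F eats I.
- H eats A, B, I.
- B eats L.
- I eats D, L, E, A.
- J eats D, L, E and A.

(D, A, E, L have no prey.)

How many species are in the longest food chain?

One longest chain: D → I → H.
It has 3 species and 2 links.

3 species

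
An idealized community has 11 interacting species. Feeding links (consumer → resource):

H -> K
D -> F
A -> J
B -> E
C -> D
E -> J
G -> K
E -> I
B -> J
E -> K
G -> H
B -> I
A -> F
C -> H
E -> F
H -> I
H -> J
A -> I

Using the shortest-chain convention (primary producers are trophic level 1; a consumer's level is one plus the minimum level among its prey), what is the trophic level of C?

Trophic level 3

J is a producer → level 1.
H eats J → level 2.
C eats H → level 3.
No prey of C is below level 2, so 3 is the minimum.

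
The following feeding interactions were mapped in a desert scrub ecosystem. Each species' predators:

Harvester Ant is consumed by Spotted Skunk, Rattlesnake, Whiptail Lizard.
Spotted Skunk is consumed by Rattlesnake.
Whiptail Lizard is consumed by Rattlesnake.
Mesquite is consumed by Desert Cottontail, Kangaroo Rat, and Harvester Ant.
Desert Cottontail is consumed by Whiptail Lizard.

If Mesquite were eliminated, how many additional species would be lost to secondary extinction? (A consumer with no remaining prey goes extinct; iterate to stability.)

6

Remove Mesquite.
Round 1: Kangaroo Rat (all prey gone), Harvester Ant (all prey gone), Desert Cottontail (all prey gone) → extinct.
Round 2: Whiptail Lizard (all prey gone), Spotted Skunk (all prey gone) → extinct.
Round 3: Rattlesnake (all prey gone) → extinct.
No further losses. Total secondary extinctions: 6.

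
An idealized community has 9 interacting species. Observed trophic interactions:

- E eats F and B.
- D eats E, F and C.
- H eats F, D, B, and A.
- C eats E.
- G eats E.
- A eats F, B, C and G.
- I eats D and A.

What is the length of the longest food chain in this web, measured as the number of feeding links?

One longest chain: B → E → C → D → I.
It has 5 species and 4 links.

4 links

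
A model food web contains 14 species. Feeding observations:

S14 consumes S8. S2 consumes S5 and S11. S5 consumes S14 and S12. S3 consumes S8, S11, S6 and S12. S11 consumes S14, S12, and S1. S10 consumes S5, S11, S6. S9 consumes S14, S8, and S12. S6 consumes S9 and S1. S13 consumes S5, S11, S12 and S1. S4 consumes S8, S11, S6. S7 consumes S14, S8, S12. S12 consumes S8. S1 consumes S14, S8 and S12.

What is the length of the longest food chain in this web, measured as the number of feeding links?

4 links

One longest chain: S8 → S14 → S9 → S6 → S4.
It has 5 species and 4 links.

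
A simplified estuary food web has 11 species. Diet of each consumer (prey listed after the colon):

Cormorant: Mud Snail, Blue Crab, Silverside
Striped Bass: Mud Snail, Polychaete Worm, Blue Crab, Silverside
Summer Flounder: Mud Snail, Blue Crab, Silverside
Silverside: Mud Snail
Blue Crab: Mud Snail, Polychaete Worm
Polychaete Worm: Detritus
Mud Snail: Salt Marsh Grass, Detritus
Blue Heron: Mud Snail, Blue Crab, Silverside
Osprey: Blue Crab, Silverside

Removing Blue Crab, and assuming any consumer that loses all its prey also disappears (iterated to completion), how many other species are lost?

0

Remove Blue Crab.
Every predator of it retains at least one other prey: Blue Heron still has Mud Snail, Silverside; Osprey still has Silverside; Summer Flounder still has Mud Snail, Silverside; Striped Bass still has Mud Snail, Polychaete Worm, Silverside; Cormorant still has Mud Snail, Silverside.
No consumer loses all prey, so no secondary extinctions occur.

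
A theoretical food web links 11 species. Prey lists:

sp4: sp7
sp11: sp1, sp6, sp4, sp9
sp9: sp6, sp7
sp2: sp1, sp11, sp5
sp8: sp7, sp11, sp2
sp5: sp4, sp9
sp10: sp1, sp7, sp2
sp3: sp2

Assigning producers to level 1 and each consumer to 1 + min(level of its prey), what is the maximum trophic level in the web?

Producers (level 1): sp1, sp6, sp7.
Following each consumer down to its lowest-level prey: sp7 → sp4 → sp5 (levels 1 through 3).
All prey of sp5 (sp4 2, sp9 2) are at level 2 or above, so sp5 is at level 1 + 2 = 3.
Every consumer has at least one prey at level 2 or below, so none exceeds level 3.

3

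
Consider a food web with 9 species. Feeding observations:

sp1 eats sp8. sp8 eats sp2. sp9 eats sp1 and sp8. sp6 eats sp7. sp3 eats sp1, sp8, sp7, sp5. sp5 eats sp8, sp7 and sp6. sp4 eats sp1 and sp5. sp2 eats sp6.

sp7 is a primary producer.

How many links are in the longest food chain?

5 links

One longest chain: sp7 → sp6 → sp2 → sp8 → sp1 → sp9.
It has 6 species and 5 links.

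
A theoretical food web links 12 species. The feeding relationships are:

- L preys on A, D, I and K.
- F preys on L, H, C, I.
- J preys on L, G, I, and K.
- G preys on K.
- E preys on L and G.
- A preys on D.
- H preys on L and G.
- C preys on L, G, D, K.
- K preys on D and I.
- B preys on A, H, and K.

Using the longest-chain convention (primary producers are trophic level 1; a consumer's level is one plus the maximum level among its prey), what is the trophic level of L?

Trophic level 3

I is a producer → level 1.
K eats I (level 1); other prey at levels: D 1 → level 2.
L eats K (level 2); other prey at levels: I 1, D 1, A 2 → level 3.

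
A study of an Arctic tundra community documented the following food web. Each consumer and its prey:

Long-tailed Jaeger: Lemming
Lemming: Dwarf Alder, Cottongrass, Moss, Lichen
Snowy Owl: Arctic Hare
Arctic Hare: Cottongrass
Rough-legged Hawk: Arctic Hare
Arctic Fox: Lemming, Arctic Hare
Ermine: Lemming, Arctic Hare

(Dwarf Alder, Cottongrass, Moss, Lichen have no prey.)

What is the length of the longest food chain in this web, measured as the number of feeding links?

One longest chain: Dwarf Alder → Lemming → Ermine.
It has 3 species and 2 links.

2 links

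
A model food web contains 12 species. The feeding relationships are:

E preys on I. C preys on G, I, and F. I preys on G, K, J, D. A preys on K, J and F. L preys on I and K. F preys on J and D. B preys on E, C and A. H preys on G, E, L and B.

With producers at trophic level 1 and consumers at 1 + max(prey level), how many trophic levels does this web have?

Producers (level 1): J, D, K, G.
J → F → A → B → H gives H level 5.
No species has a prey at level 5, so no species reaches level 6.

5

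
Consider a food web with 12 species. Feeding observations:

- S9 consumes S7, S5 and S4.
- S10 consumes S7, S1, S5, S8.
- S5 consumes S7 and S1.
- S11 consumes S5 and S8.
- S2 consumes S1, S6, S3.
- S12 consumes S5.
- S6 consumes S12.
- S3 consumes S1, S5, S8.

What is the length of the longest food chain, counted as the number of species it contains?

One longest chain: S1 → S5 → S12 → S6 → S2.
It has 5 species and 4 links.

5 species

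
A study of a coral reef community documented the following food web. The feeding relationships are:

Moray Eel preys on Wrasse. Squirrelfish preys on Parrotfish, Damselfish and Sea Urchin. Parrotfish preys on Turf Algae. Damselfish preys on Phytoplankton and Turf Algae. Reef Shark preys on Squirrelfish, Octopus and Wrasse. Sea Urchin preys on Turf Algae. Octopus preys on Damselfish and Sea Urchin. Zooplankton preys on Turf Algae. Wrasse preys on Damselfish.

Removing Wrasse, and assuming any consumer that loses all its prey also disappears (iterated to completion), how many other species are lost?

Remove Wrasse.
Round 1: Moray Eel (all prey gone) → extinct.
No further losses. Total secondary extinctions: 1.

1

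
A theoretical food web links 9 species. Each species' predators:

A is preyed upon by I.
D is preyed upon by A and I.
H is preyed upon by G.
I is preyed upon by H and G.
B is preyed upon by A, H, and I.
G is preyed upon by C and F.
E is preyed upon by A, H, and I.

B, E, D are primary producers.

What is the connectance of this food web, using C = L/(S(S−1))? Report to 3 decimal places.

The web has S = 9 species and L = 14 feeding links.
C = L / (S(S−1)) = 14 / 72 = 0.1944 ≈ 0.194.

C = 0.194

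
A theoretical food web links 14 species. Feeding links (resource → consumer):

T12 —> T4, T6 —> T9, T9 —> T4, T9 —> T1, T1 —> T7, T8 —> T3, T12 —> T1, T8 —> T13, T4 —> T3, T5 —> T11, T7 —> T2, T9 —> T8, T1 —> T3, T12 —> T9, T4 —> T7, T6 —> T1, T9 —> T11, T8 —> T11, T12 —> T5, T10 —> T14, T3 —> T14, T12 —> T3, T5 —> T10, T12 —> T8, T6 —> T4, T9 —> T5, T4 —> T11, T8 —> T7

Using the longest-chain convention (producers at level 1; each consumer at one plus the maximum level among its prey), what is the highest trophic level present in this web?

5

Producers (level 1): T6, T12.
T6 → T9 → T1 → T7 → T2 gives T2 level 5.
No species has a prey at level 5, so no species reaches level 6.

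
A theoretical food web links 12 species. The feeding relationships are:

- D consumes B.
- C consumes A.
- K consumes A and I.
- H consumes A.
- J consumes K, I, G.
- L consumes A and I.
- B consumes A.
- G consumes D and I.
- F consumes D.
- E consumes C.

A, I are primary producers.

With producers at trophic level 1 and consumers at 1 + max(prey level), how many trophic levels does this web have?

5

Producers (level 1): A, I.
A → B → D → G → J gives J level 5.
No species has a prey at level 5, so no species reaches level 6.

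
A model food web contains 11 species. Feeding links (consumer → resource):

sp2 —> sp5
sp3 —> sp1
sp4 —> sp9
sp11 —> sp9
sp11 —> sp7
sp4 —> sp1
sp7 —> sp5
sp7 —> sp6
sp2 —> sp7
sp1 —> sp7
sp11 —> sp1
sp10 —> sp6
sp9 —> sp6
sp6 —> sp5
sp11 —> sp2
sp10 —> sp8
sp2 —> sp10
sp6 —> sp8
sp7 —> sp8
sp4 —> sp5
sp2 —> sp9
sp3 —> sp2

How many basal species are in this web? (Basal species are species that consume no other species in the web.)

2

Basal species (no prey listed): sp5, sp8.
Count: 2.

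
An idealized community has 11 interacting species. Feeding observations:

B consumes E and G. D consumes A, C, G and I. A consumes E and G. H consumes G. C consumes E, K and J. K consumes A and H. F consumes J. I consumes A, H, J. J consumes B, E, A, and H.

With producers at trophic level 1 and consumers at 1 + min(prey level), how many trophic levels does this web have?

3

Producers (level 1): E, G.
Following each consumer down to its lowest-level prey: E → A → I (levels 1 through 3).
All prey of I (A 2, H 2, J 2) are at level 2 or above, so I is at level 1 + 2 = 3.
Every consumer has at least one prey at level 2 or below, so none exceeds level 3.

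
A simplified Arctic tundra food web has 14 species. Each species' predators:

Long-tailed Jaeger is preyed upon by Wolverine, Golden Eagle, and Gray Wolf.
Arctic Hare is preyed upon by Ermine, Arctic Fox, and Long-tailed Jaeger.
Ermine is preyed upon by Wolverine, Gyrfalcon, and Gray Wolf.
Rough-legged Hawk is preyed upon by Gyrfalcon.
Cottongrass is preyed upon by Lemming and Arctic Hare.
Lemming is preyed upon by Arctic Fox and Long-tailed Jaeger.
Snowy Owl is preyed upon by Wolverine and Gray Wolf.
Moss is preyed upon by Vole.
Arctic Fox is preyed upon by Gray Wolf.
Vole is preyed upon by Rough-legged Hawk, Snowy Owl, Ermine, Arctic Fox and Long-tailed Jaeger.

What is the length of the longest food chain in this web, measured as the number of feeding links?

One longest chain: Cottongrass → Arctic Hare → Long-tailed Jaeger → Golden Eagle.
It has 4 species and 3 links.

3 links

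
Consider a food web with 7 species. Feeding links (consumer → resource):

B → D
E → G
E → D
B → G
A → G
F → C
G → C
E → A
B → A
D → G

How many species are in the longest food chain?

One longest chain: C → G → A → E.
It has 4 species and 3 links.

4 species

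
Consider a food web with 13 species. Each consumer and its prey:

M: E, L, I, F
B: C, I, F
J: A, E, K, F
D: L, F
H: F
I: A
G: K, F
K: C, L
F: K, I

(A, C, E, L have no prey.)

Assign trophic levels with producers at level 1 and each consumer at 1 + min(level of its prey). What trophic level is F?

C is a producer → level 1.
K eats C → level 2.
F eats K → level 3.
No prey of F is below level 2, so 3 is the minimum.

Trophic level 3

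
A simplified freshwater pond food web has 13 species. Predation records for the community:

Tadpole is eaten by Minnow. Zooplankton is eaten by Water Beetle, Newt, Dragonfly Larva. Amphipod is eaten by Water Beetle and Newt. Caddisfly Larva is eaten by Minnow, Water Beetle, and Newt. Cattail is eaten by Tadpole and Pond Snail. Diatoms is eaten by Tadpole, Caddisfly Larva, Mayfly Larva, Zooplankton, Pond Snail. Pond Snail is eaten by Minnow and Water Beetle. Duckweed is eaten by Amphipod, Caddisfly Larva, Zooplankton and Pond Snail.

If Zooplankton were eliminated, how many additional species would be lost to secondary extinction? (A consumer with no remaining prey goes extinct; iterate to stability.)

1

Remove Zooplankton.
Round 1: Dragonfly Larva (all prey gone) → extinct.
No further losses. Total secondary extinctions: 1.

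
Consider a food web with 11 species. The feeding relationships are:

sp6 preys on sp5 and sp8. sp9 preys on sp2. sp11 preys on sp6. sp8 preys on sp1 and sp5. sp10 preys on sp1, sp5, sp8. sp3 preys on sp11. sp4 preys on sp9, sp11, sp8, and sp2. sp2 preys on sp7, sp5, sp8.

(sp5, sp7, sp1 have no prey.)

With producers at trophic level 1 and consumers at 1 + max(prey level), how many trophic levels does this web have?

Producers (level 1): sp5, sp7, sp1.
sp5 → sp8 → sp2 → sp9 → sp4 gives sp4 level 5.
No species has a prey at level 5, so no species reaches level 6.

5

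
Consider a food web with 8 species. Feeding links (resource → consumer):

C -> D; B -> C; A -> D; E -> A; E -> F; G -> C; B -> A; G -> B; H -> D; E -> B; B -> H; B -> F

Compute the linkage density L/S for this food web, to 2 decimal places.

There are L = 12 links among S = 8 species.
L/S = 12/8 = 1.5000 ≈ 1.50.

L/S = 1.50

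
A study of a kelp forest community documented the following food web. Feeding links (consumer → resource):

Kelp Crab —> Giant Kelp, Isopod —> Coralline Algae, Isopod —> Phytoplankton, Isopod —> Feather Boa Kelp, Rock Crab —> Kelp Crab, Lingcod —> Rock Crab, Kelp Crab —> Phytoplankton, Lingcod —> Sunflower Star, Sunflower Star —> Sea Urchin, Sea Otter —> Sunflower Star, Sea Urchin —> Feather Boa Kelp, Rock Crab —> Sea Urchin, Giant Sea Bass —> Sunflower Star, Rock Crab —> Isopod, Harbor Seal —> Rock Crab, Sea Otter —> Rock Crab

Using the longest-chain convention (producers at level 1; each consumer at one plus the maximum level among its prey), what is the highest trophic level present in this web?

4

Producers (level 1): Phytoplankton, Feather Boa Kelp, Giant Kelp, Coralline Algae.
Phytoplankton → Isopod → Rock Crab → Sea Otter gives Sea Otter level 4.
No species has a prey at level 4, so no species reaches level 5.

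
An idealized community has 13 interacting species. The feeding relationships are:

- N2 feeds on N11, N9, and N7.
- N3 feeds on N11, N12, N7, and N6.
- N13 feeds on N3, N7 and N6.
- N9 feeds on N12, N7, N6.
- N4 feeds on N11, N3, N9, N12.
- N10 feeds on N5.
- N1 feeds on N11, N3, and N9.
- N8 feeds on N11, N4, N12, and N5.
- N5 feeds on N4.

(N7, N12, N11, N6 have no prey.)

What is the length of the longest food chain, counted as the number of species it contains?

5 species

One longest chain: N7 → N3 → N4 → N5 → N8.
It has 5 species and 4 links.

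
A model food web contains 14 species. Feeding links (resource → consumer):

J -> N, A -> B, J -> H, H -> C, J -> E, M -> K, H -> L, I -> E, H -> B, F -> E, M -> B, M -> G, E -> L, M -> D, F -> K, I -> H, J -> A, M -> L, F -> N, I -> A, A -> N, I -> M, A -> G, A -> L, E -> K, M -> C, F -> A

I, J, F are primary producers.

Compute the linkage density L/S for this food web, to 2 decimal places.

L/S = 1.93

There are L = 27 links among S = 14 species.
L/S = 27/14 = 1.9286 ≈ 1.93.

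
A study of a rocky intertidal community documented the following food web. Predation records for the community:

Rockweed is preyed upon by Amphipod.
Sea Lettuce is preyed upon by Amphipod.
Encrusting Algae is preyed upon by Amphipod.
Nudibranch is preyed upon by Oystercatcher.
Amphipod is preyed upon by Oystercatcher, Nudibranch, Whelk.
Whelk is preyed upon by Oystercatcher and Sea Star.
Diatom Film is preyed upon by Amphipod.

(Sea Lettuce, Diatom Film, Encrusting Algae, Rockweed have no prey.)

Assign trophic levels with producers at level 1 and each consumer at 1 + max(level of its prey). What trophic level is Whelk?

Trophic level 3

Sea Lettuce is a producer → level 1.
Amphipod eats Sea Lettuce (level 1); other prey at levels: Diatom Film 1, Encrusting Algae 1, Rockweed 1 → level 2.
Whelk eats Amphipod → level 3.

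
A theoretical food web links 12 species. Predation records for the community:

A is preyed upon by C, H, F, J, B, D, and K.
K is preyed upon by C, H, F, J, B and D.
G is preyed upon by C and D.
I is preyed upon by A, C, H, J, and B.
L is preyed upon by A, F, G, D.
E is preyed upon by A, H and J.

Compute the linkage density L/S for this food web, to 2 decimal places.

L/S = 2.25

There are L = 27 links among S = 12 species.
L/S = 27/12 = 2.2500 ≈ 2.25.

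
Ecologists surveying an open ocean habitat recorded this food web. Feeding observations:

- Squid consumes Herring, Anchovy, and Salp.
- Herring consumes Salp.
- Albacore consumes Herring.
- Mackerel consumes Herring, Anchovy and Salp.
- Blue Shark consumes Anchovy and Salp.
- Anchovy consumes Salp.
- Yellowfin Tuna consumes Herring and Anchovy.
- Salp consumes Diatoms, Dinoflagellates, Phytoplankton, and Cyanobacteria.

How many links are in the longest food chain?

One longest chain: Cyanobacteria → Salp → Herring → Mackerel.
It has 4 species and 3 links.

3 links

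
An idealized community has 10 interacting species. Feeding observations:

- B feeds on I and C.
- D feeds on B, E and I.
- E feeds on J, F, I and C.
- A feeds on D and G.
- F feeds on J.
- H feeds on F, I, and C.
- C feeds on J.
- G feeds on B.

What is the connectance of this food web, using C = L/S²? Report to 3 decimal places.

C = 0.170

The web has S = 10 species and L = 17 feeding links.
C = L / S² = 17 / 100 = 0.1700 ≈ 0.170.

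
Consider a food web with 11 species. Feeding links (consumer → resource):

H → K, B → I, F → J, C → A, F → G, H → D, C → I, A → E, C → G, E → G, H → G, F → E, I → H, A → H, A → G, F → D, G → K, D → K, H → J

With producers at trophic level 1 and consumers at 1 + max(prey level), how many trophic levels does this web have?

5

Producers (level 1): J, K.
K → G → H → I → B gives B level 5.
No species has a prey at level 5, so no species reaches level 6.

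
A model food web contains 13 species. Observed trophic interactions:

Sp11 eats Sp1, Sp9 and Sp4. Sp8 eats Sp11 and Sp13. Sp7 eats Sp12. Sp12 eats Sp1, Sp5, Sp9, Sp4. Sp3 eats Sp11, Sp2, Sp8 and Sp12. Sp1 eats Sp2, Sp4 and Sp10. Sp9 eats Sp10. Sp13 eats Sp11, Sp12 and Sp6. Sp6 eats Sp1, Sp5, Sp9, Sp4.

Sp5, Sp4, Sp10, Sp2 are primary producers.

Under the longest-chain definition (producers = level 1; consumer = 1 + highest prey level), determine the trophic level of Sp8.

Trophic level 5

Sp10 is a producer → level 1.
Sp9 eats Sp10 → level 2.
Sp6 eats Sp9 (level 2); other prey at levels: Sp5 1, Sp4 1, Sp1 2 → level 3.
Sp13 eats Sp6 (level 3); other prey at levels: Sp12 3, Sp11 3 → level 4.
Sp8 eats Sp13 (level 4); other prey at levels: Sp11 3 → level 5.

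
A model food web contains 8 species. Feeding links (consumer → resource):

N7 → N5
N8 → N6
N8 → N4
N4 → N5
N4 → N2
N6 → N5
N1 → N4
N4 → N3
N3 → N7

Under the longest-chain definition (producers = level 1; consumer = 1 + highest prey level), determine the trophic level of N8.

Trophic level 5

N5 is a producer → level 1.
N7 eats N5 → level 2.
N3 eats N7 → level 3.
N4 eats N3 (level 3); other prey at levels: N5 1, N2 1 → level 4.
N8 eats N4 (level 4); other prey at levels: N6 2 → level 5.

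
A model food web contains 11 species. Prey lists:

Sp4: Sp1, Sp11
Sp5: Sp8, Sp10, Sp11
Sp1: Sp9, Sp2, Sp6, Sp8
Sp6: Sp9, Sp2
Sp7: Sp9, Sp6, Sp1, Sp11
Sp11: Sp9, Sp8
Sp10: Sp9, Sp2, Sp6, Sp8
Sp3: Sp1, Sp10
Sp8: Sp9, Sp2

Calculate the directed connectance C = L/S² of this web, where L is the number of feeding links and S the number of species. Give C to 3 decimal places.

C = 0.207

The web has S = 11 species and L = 25 feeding links.
C = L / S² = 25 / 121 = 0.2066 ≈ 0.207.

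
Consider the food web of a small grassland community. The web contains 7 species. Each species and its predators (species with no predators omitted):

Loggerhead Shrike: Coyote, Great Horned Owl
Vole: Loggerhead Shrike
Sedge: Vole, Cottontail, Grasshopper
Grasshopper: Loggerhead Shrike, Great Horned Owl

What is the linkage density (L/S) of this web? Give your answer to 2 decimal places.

There are L = 8 links among S = 7 species.
L/S = 8/7 = 1.1429 ≈ 1.14.

L/S = 1.14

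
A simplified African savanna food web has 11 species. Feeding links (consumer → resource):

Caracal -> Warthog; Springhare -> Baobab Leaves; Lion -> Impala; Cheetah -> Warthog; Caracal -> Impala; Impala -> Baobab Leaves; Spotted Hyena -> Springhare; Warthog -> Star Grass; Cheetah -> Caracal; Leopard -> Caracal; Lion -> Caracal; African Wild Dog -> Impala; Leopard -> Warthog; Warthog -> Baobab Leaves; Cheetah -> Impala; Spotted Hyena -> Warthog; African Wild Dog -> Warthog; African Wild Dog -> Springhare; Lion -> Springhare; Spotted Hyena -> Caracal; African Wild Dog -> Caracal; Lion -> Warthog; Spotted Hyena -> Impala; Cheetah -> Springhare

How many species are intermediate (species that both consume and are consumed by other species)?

4

Intermediate species (has both prey and predators): Warthog, Springhare, Impala, Caracal.
Count: 4.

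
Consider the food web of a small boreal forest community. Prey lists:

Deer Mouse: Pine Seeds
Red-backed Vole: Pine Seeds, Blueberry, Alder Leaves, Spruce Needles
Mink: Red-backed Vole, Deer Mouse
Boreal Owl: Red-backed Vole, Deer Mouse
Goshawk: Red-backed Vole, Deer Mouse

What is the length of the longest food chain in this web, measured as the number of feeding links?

2 links

One longest chain: Pine Seeds → Red-backed Vole → Mink.
It has 3 species and 2 links.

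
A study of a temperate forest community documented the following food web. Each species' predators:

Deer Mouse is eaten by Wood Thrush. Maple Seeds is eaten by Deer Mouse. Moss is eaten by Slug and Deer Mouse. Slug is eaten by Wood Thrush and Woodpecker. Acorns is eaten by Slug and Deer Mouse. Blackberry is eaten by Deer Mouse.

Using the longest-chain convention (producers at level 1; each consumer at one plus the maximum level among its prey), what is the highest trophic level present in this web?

Producers (level 1): Maple Seeds, Blackberry, Moss, Acorns.
Moss → Slug → Woodpecker gives Woodpecker level 3.
No species has a prey at level 3, so no species reaches level 4.

3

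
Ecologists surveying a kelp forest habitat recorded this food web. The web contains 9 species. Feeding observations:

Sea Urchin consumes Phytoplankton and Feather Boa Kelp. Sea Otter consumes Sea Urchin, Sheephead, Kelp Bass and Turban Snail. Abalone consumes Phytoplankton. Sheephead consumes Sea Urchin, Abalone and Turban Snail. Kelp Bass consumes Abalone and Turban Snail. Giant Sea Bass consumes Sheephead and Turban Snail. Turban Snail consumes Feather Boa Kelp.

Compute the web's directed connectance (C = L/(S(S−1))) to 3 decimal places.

The web has S = 9 species and L = 15 feeding links.
C = L / (S(S−1)) = 15 / 72 = 0.2083 ≈ 0.208.

C = 0.208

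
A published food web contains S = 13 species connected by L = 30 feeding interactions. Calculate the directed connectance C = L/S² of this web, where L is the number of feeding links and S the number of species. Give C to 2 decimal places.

The web has S = 13 species and L = 30 feeding links.
C = L / S² = 30 / 169 = 0.1775 ≈ 0.18.

C = 0.18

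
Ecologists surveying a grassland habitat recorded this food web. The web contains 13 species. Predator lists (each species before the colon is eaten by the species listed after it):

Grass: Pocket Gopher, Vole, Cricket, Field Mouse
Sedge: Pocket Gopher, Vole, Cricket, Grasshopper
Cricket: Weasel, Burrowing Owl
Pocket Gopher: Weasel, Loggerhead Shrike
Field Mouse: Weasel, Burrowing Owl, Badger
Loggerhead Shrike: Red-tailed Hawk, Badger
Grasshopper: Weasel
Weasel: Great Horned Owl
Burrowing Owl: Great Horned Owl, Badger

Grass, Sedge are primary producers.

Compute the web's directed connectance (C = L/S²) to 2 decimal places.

The web has S = 13 species and L = 21 feeding links.
C = L / S² = 21 / 169 = 0.1243 ≈ 0.12.

C = 0.12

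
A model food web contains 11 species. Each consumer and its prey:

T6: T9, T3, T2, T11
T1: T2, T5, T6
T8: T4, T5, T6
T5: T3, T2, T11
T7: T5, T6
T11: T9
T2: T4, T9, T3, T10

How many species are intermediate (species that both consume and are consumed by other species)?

Intermediate species (has both prey and predators): T2, T11, T5, T6.
Count: 4.

4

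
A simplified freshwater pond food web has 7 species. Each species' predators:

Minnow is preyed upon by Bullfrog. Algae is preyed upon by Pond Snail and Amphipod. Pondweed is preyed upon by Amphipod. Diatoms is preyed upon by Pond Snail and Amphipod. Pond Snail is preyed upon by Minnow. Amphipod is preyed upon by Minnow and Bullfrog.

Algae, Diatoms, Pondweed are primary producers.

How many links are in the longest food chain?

3 links

One longest chain: Algae → Amphipod → Minnow → Bullfrog.
It has 4 species and 3 links.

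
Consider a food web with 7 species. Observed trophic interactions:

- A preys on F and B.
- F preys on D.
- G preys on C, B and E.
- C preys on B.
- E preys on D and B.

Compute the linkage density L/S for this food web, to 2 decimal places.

L/S = 1.29

There are L = 9 links among S = 7 species.
L/S = 9/7 = 1.2857 ≈ 1.29.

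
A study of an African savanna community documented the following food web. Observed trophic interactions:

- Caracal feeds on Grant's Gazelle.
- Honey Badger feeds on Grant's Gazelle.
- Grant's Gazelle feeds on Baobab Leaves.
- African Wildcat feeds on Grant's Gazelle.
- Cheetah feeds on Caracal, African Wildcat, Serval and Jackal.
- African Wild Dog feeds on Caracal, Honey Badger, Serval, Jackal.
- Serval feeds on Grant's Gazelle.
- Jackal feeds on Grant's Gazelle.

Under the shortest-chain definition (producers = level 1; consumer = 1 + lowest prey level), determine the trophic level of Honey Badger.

Trophic level 3

Baobab Leaves is a producer → level 1.
Grant's Gazelle eats Baobab Leaves → level 2.
Honey Badger eats Grant's Gazelle → level 3.
No prey of Honey Badger is below level 2, so 3 is the minimum.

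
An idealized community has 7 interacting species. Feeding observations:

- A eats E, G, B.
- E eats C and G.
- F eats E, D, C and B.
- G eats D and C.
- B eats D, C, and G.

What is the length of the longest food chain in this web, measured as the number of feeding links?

3 links

One longest chain: C → G → E → A.
It has 4 species and 3 links.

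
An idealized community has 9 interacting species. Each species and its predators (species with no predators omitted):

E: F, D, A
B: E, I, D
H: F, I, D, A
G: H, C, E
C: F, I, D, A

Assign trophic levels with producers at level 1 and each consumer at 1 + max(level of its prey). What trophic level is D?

G is a producer → level 1.
H eats G → level 2.
D eats H (level 2); other prey at levels: B 1, C 2, E 2 → level 3.

Trophic level 3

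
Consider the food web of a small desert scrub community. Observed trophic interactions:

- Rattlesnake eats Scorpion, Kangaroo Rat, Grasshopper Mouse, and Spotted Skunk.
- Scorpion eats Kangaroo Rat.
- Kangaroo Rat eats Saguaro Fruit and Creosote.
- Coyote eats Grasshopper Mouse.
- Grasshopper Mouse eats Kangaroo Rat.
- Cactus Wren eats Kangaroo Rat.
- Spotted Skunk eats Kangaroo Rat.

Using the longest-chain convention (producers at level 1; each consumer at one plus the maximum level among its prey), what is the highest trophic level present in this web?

4

Producers (level 1): Saguaro Fruit, Creosote.
Saguaro Fruit → Kangaroo Rat → Grasshopper Mouse → Rattlesnake gives Rattlesnake level 4.
No species has a prey at level 4, so no species reaches level 5.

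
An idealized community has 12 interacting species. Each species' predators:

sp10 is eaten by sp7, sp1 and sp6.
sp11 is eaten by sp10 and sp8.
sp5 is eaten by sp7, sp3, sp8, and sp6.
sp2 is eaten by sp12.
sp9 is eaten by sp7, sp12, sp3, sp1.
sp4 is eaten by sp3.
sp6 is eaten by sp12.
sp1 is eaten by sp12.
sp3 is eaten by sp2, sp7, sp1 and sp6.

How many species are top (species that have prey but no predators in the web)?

3

Top species (has prey, but nothing eats it): sp8, sp7, sp12.
Count: 3.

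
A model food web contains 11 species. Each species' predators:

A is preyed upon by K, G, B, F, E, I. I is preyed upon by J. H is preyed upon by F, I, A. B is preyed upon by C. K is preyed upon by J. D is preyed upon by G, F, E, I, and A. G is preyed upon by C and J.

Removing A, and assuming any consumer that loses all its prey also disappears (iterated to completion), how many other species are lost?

2

Remove A.
Round 1: K (all prey gone), B (all prey gone) → extinct.
No further losses. Total secondary extinctions: 2.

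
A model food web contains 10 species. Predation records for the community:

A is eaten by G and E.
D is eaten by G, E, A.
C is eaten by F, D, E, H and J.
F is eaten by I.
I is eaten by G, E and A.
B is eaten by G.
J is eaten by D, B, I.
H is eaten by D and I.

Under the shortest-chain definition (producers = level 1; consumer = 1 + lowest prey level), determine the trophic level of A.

C is a producer → level 1.
D eats C → level 2.
A eats D → level 3.
No prey of A is below level 2, so 3 is the minimum.

Trophic level 3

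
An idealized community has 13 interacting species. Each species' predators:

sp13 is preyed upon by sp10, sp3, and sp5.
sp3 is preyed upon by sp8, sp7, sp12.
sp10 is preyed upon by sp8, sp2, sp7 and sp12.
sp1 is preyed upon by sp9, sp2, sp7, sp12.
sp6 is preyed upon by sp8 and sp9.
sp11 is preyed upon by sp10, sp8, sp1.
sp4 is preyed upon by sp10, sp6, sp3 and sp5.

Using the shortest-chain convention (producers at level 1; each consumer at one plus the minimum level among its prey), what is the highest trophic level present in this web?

3

Producers (level 1): sp13, sp4, sp11.
Following each consumer down to its lowest-level prey: sp13 → sp3 → sp12 (levels 1 through 3).
All prey of sp12 (sp3 2, sp1 2, sp10 2) are at level 2 or above, so sp12 is at level 1 + 2 = 3.
Every consumer has at least one prey at level 2 or below, so none exceeds level 3.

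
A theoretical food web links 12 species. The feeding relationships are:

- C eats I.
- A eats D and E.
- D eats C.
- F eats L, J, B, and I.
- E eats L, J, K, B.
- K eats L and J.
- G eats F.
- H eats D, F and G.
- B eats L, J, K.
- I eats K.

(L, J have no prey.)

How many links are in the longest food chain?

5 links

One longest chain: L → K → I → C → D → H.
It has 6 species and 5 links.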